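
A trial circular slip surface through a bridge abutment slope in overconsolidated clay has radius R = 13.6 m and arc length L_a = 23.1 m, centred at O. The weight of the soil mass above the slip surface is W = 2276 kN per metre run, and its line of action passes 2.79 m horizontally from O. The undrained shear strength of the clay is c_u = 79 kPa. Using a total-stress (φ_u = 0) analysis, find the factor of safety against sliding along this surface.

Taking moments about the centre O, the resisting moment is provided by the undrained shear strength acting along the arc:
M_R = c_u·L_a·R = 79·23.10·13.6 = 24818.6 kN·m/m
M_D = W·d = 2276·2.79 = 6350.0 kN·m/m
FS = M_R / M_D = 24818.6 / 6350.0 = 3.908

FS = 3.91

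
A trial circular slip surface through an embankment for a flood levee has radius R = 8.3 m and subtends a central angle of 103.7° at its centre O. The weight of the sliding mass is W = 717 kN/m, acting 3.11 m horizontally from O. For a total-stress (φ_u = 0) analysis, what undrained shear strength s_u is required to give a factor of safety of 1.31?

FS = s_u·L_a·R / (W·d), so s_u = FS·W·d / (L_a·R).
Arc length L_a = R·θ = 8.3·(103.7°·π/180) = 8.3·1.8099 = 15.02 m
s_u = 1.31·717·3.11 / (15.02·8.3) = 2921.1 / 124.68 = 23.43 kPa

s_u = 23.4 kPa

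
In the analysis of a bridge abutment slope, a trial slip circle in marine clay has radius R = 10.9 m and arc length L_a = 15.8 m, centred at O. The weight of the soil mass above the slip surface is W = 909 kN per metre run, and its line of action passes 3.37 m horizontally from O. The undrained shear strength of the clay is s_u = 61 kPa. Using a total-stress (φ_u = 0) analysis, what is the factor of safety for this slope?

FS = 3.43

Taking moments about the centre O, the resisting moment is provided by the undrained shear strength acting along the arc:
M_R = s_u·L_a·R = 61·15.80·10.9 = 10505.4 kN·m/m
M_D = W·d = 909·3.37 = 3063.3 kN·m/m
FS = M_R / M_D = 10505.4 / 3063.3 = 3.429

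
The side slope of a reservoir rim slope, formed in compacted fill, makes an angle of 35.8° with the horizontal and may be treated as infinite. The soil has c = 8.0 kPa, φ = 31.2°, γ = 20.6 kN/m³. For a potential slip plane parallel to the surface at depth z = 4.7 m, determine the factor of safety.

FS = 1.01

For an infinite slope with a slip plane parallel to the surface (no pore pressure): FS = [c + γz cos²β tanφ] / [γz sinβ cosβ].
γz = 20.6·4.7 = 96.82 kN/m²
Numerator = 8.0 + 96.82·cos²35.8°·tan31.2° = 8.0 + 96.82·0.6578·0.6056 = 46.572 kPa
Denominator = 96.82·sin35.8°·cos35.8° = 96.82·0.5850·0.8111 = 45.935 kPa
FS = 46.572 / 45.935 = 1.014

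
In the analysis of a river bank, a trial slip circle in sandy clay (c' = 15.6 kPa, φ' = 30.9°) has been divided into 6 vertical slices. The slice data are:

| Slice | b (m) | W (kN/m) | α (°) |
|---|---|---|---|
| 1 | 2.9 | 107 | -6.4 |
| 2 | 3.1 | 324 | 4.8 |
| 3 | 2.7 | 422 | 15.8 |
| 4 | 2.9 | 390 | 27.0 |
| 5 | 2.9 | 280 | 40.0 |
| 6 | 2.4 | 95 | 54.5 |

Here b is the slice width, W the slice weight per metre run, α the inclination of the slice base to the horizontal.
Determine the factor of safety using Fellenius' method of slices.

Ordinary method of slices: FS = Σ[c'·Δl_i + (W_i cosα_i)·tanφ'] / Σ W_i sinα_i, with Δl_i = b_i / cosα_i.
Slice 1: Δl = 2.9/cos(-6.4°) = 2.918 m; N'_1 = 107·cos(-6.4°) = 106.3; c'Δl = 45.52; W sinα = -11.9
Slice 2: Δl = 3.1/cos4.8° = 3.111 m; N'_2 = 324·cos4.8° = 322.9; c'Δl = 48.53; W sinα = 27.1
Slice 3: Δl = 2.7/cos15.8° = 2.806 m; N'_3 = 422·cos15.8° = 406.1; c'Δl = 43.77; W sinα = 114.9
Slice 4: Δl = 2.9/cos27.0° = 3.255 m; N'_4 = 390·cos27.0° = 347.5; c'Δl = 50.77; W sinα = 177.1
Slice 5: Δl = 2.9/cos40.0° = 3.786 m; N'_5 = 280·cos40.0° = 214.5; c'Δl = 59.06; W sinα = 180.0
Slice 6: Δl = 2.4/cos54.5° = 4.133 m; N'_6 = 95·cos54.5° = 55.2; c'Δl = 64.47; W sinα = 77.3
Σc'Δl = 312.1 kN/m; ΣN' = 1452.4 kN/m; ΣW sinα = 564.5 kN/m
Resisting = 312.1 + 1452.4·tan30.9° = 312.1 + 869.2 = 1181.4 kN/m
FS = 1181.4 / 564.5 = 2.093

FS = 2.09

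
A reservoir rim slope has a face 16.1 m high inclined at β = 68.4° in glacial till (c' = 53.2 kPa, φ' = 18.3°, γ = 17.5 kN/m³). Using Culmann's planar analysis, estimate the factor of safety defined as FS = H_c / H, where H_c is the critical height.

FS = 1.86

H_c = (4c'/γ) · sinβ cosφ' / [1 − cos(β − φ')]
    = (4·53.2/17.5) · sin68.4°·cos18.3° / [1 − cos50.1°]
    = 12.160 · 0.8828 / 0.3586 = 29.94 m
FS = H_c / H = 29.94 / 16.1 = 1.860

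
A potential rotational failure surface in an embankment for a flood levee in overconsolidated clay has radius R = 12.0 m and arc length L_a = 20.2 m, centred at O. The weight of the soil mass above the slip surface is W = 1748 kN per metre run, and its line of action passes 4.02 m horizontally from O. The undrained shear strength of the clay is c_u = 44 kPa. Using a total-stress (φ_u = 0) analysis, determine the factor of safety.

Taking moments about the centre O, the resisting moment is provided by the undrained shear strength acting along the arc:
M_R = c_u·L_a·R = 44·20.20·12.0 = 10665.6 kN·m/m
M_D = W·d = 1748·4.02 = 7027.0 kN·m/m
FS = M_R / M_D = 10665.6 / 7027.0 = 1.518

FS = 1.52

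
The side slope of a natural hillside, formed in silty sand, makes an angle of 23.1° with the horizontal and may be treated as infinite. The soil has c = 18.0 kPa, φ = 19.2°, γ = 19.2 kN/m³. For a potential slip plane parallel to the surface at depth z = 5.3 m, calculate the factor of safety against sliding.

FS = 1.31

For an infinite slope with a slip plane parallel to the surface (no pore pressure): FS = [c + γz cos²β tanφ] / [γz sinβ cosβ].
γz = 19.2·5.3 = 101.76 kN/m²
Numerator = 18.0 + 101.76·cos²23.1°·tan19.2° = 18.0 + 101.76·0.8461·0.3482 = 47.982 kPa
Denominator = 101.76·sin23.1°·cos23.1° = 101.76·0.3923·0.9198 = 36.723 kPa
FS = 47.982 / 36.723 = 1.307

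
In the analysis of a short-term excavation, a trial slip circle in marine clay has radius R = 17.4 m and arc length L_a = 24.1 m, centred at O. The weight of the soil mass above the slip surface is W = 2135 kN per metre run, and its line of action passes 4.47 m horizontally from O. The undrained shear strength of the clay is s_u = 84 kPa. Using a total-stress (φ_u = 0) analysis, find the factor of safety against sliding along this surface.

Taking moments about the centre O, the resisting moment is provided by the undrained shear strength acting along the arc:
M_R = s_u·L_a·R = 84·24.10·17.4 = 35224.6 kN·m/m
M_D = W·d = 2135·4.47 = 9543.4 kN·m/m
FS = M_R / M_D = 35224.6 / 9543.4 = 3.691

FS = 3.69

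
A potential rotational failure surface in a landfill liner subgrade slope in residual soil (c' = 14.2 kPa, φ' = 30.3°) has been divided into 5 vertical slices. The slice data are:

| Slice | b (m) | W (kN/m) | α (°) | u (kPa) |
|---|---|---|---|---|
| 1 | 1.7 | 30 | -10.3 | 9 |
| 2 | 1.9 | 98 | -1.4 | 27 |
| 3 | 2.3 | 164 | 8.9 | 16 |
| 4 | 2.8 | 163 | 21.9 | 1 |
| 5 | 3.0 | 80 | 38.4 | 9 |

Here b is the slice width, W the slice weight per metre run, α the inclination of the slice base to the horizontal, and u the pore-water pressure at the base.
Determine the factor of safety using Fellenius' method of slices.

FS = 3.07

Ordinary method of slices: FS = Σ[c'·Δl_i + (W_i cosα_i − u_i·Δl_i)·tanφ'] / Σ W_i sinα_i, with Δl_i = b_i / cosα_i.
Slice 1: Δl = 1.7/cos(-10.3°) = 1.728 m; N'_1 = 30·cos(-10.3°) − 9·1.728 = 14.0; c'Δl = 24.54; W sinα = -5.4
Slice 2: Δl = 1.9/cos(-1.4°) = 1.901 m; N'_2 = 98·cos(-1.4°) − 27·1.901 = 46.7; c'Δl = 26.99; W sinα = -2.4
Slice 3: Δl = 2.3/cos8.9° = 2.328 m; N'_3 = 164·cos8.9° − 16·2.328 = 124.8; c'Δl = 33.06; W sinα = 25.4
Slice 4: Δl = 2.8/cos21.9° = 3.018 m; N'_4 = 163·cos21.9° − 1·3.018 = 148.2; c'Δl = 42.85; W sinα = 60.8
Slice 5: Δl = 3.0/cos38.4° = 3.828 m; N'_5 = 80·cos38.4° − 9·3.828 = 28.2; c'Δl = 54.36; W sinα = 49.7
Σc'Δl = 181.8 kN/m; ΣN' = 361.9 kN/m; ΣW sinα = 128.1 kN/m
Resisting = 181.8 + 361.9·tan30.3° = 181.8 + 211.5 = 393.2 kN/m
FS = 393.2 / 128.1 = 3.070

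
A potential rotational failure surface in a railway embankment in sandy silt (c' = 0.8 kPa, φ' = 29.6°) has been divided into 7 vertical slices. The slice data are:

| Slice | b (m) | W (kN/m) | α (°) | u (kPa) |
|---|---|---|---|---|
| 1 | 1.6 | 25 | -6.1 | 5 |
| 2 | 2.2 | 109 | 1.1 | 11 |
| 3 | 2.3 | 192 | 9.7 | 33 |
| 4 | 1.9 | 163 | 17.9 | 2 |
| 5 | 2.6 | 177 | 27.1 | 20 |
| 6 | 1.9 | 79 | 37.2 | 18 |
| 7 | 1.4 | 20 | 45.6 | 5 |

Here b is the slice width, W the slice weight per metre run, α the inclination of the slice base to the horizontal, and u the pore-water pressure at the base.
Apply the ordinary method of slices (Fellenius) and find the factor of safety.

Ordinary method of slices: FS = Σ[c'·Δl_i + (W_i cosα_i − u_i·Δl_i)·tanφ'] / Σ W_i sinα_i, with Δl_i = b_i / cosα_i.
Slice 1: Δl = 1.6/cos(-6.1°) = 1.609 m; N'_1 = 25·cos(-6.1°) − 5·1.609 = 16.8; c'Δl = 1.29; W sinα = -2.7
Slice 2: Δl = 2.2/cos1.1° = 2.200 m; N'_2 = 109·cos1.1° − 11·2.200 = 84.8; c'Δl = 1.76; W sinα = 2.1
Slice 3: Δl = 2.3/cos9.7° = 2.333 m; N'_3 = 192·cos9.7° − 33·2.333 = 112.3; c'Δl = 1.87; W sinα = 32.3
Slice 4: Δl = 1.9/cos17.9° = 1.997 m; N'_4 = 163·cos17.9° − 2·1.997 = 151.1; c'Δl = 1.60; W sinα = 50.1
Slice 5: Δl = 2.6/cos27.1° = 2.921 m; N'_5 = 177·cos27.1° − 20·2.921 = 99.2; c'Δl = 2.34; W sinα = 80.6
Slice 6: Δl = 1.9/cos37.2° = 2.385 m; N'_6 = 79·cos37.2° − 18·2.385 = 20.0; c'Δl = 1.91; W sinα = 47.8
Slice 7: Δl = 1.4/cos45.6° = 2.001 m; N'_7 = 20·cos45.6° − 5·2.001 = 4.0; c'Δl = 1.60; W sinα = 14.3
Σc'Δl = 12.4 kN/m; ΣN' = 488.1 kN/m; ΣW sinα = 224.6 kN/m
Resisting = 12.4 + 488.1·tan29.6° = 12.4 + 277.3 = 289.6 kN/m
FS = 289.6 / 224.6 = 1.290

FS = 1.29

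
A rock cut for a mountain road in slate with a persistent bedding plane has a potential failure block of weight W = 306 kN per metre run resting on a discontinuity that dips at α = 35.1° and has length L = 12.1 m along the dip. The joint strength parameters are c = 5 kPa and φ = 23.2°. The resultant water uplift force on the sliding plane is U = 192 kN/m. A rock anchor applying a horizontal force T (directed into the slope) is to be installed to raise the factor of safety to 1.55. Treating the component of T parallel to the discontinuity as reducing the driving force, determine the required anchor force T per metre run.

T = 124 kN/m

Resolving forces along and normal to the sliding plane, with the horizontal anchor force T adding T·sinα to the effective normal force and T·cosα acting up the plane against the driving force:
FS = [cL + (W cosα − U + T sinα) tanφ] / [W sinα − T cosα]
Without the anchor: N' = 58.4 kN/m, driving T_d = 176.0 kN/m, resisting R = 5·12.1 + 58.4·tan23.2° = 85.5 kN/m, FS = 0.49.
Setting FS = 1.55 and solving for T:
1.55·(176.0 − T cos35.1°) = 85.5 + T sin35.1°·tan23.2°
T·(sin35.1°·tan23.2° + 1.55·cos35.1°) = 1.55·176.0 − 85.5
T·(0.5750·0.4286 + 1.55·0.8181) = 272.7 − 85.5 = 187.2
T·1.5146 = 187.2
T = 123.6 kN/m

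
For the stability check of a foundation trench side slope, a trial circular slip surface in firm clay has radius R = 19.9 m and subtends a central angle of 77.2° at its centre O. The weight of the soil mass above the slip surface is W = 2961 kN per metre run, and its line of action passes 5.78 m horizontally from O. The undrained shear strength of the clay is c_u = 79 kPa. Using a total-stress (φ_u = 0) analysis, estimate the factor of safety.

Taking moments about the centre O, the resisting moment is provided by the undrained shear strength acting along the arc:
Arc length L_a = R·θ = 19.9·(77.2°·π/180) = 19.9·1.3474 = 26.81 m
M_R = c_u·L_a·R = 79·26.81·19.9 = 42152.9 kN·m/m
M_D = W·d = 2961·5.78 = 17114.6 kN·m/m
FS = M_R / M_D = 42152.9 / 17114.6 = 2.463

FS = 2.46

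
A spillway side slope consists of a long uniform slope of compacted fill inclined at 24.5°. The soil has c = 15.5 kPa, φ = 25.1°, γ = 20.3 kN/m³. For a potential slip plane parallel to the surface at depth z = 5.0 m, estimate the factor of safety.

For an infinite slope with a slip plane parallel to the surface (no pore pressure): FS = [c + γz cos²β tanφ] / [γz sinβ cosβ].
γz = 20.3·5.0 = 101.50 kN/m²
Numerator = 15.5 + 101.50·cos²24.5°·tan25.1° = 15.5 + 101.50·0.8280·0.4684 = 54.870 kPa
Denominator = 101.50·sin24.5°·cos24.5° = 101.50·0.4147·0.9100 = 38.302 kPa
FS = 54.870 / 38.302 = 1.433

FS = 1.43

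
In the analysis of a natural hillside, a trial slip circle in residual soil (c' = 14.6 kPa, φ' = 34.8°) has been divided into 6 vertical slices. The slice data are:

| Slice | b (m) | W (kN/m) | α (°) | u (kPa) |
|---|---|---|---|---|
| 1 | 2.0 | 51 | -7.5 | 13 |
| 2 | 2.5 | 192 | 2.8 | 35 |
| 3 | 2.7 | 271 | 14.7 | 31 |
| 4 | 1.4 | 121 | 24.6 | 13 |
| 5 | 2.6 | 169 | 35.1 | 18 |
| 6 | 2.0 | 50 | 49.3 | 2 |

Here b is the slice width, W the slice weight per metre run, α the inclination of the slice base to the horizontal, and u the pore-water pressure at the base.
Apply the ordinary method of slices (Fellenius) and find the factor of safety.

Ordinary method of slices: FS = Σ[c'·Δl_i + (W_i cosα_i − u_i·Δl_i)·tanφ'] / Σ W_i sinα_i, with Δl_i = b_i / cosα_i.
Slice 1: Δl = 2.0/cos(-7.5°) = 2.017 m; N'_1 = 51·cos(-7.5°) − 13·2.017 = 24.3; c'Δl = 29.45; W sinα = -6.7
Slice 2: Δl = 2.5/cos2.8° = 2.503 m; N'_2 = 192·cos2.8° − 35·2.503 = 104.2; c'Δl = 36.54; W sinα = 9.4
Slice 3: Δl = 2.7/cos14.7° = 2.791 m; N'_3 = 271·cos14.7° − 31·2.791 = 175.6; c'Δl = 40.75; W sinα = 68.8
Slice 4: Δl = 1.4/cos24.6° = 1.540 m; N'_4 = 121·cos24.6° − 13·1.540 = 90.0; c'Δl = 22.48; W sinα = 50.4
Slice 5: Δl = 2.6/cos35.1° = 3.178 m; N'_5 = 169·cos35.1° − 18·3.178 = 81.1; c'Δl = 46.40; W sinα = 97.2
Slice 6: Δl = 2.0/cos49.3° = 3.067 m; N'_6 = 50·cos49.3° − 2·3.067 = 26.5; c'Δl = 44.78; W sinα = 37.9
Σc'Δl = 220.4 kN/m; ΣN' = 501.6 kN/m; ΣW sinα = 256.9 kN/m
Resisting = 220.4 + 501.6·tan34.8° = 220.4 + 348.6 = 569.1 kN/m
FS = 569.1 / 256.9 = 2.215

FS = 2.21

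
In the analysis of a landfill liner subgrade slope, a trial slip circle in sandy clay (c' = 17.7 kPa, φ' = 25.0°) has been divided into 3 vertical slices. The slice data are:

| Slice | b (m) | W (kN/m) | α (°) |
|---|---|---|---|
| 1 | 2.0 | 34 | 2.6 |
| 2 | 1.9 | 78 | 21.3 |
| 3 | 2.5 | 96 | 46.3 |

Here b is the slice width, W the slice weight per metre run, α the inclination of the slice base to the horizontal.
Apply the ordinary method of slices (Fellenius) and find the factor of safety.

FS = 2.18

Ordinary method of slices: FS = Σ[c'·Δl_i + (W_i cosα_i)·tanφ'] / Σ W_i sinα_i, with Δl_i = b_i / cosα_i.
Slice 1: Δl = 2.0/cos2.6° = 2.002 m; N'_1 = 34·cos2.6° = 34.0; c'Δl = 35.44; W sinα = 1.5
Slice 2: Δl = 1.9/cos21.3° = 2.039 m; N'_2 = 78·cos21.3° = 72.7; c'Δl = 36.10; W sinα = 28.3
Slice 3: Δl = 2.5/cos46.3° = 3.619 m; N'_3 = 96·cos46.3° = 66.3; c'Δl = 64.05; W sinα = 69.4
Σc'Δl = 135.6 kN/m; ΣN' = 173.0 kN/m; ΣW sinα = 99.3 kN/m
Resisting = 135.6 + 173.0·tan25.0° = 135.6 + 80.7 = 216.2 kN/m
FS = 216.2 / 99.3 = 2.178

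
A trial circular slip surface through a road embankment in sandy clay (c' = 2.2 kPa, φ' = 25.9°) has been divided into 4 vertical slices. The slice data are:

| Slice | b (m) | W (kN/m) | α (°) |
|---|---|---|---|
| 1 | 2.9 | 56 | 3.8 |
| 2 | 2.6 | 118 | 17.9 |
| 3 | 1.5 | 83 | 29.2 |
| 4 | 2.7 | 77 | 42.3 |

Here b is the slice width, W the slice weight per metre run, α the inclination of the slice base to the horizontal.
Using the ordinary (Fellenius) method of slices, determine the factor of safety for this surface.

FS = 1.28

Ordinary method of slices: FS = Σ[c'·Δl_i + (W_i cosα_i)·tanφ'] / Σ W_i sinα_i, with Δl_i = b_i / cosα_i.
Slice 1: Δl = 2.9/cos3.8° = 2.906 m; N'_1 = 56·cos3.8° = 55.9; c'Δl = 6.39; W sinα = 3.7
Slice 2: Δl = 2.6/cos17.9° = 2.732 m; N'_2 = 118·cos17.9° = 112.3; c'Δl = 6.01; W sinα = 36.3
Slice 3: Δl = 1.5/cos29.2° = 1.718 m; N'_3 = 83·cos29.2° = 72.5; c'Δl = 3.78; W sinα = 40.5
Slice 4: Δl = 2.7/cos42.3° = 3.650 m; N'_4 = 77·cos42.3° = 57.0; c'Δl = 8.03; W sinα = 51.8
Σc'Δl = 24.2 kN/m; ΣN' = 297.6 kN/m; ΣW sinα = 132.3 kN/m
Resisting = 24.2 + 297.6·tan25.9° = 24.2 + 144.5 = 168.7 kN/m
FS = 168.7 / 132.3 = 1.275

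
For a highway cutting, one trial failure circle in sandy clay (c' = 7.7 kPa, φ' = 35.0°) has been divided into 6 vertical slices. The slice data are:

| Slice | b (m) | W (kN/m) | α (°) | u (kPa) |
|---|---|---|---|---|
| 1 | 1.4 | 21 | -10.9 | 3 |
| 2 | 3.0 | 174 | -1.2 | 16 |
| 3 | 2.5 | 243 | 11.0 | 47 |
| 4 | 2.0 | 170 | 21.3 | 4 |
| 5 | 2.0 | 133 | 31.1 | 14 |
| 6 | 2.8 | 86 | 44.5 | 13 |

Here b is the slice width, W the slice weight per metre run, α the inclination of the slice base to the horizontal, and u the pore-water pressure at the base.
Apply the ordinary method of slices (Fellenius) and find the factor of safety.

FS = 2.05

Ordinary method of slices: FS = Σ[c'·Δl_i + (W_i cosα_i − u_i·Δl_i)·tanφ'] / Σ W_i sinα_i, with Δl_i = b_i / cosα_i.
Slice 1: Δl = 1.4/cos(-10.9°) = 1.426 m; N'_1 = 21·cos(-10.9°) − 3·1.426 = 16.3; c'Δl = 10.98; W sinα = -4.0
Slice 2: Δl = 3.0/cos(-1.2°) = 3.001 m; N'_2 = 174·cos(-1.2°) − 16·3.001 = 126.0; c'Δl = 23.11; W sinα = -3.6
Slice 3: Δl = 2.5/cos11.0° = 2.547 m; N'_3 = 243·cos11.0° − 47·2.547 = 118.8; c'Δl = 19.61; W sinα = 46.4
Slice 4: Δl = 2.0/cos21.3° = 2.147 m; N'_4 = 170·cos21.3° − 4·2.147 = 149.8; c'Δl = 16.53; W sinα = 61.8
Slice 5: Δl = 2.0/cos31.1° = 2.336 m; N'_5 = 133·cos31.1° − 14·2.336 = 81.2; c'Δl = 17.99; W sinα = 68.7
Slice 6: Δl = 2.8/cos44.5° = 3.926 m; N'_6 = 86·cos44.5° − 13·3.926 = 10.3; c'Δl = 30.23; W sinα = 60.3
Σc'Δl = 118.4 kN/m; ΣN' = 502.4 kN/m; ΣW sinα = 229.5 kN/m
Resisting = 118.4 + 502.4·tan35.0° = 118.4 + 351.8 = 470.2 kN/m
FS = 470.2 / 229.5 = 2.049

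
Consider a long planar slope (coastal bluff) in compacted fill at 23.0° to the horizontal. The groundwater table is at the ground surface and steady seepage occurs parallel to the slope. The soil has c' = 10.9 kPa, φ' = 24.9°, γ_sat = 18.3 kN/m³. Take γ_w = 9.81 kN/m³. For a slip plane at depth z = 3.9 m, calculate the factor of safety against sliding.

FS = 0.93

With seepage parallel to the slope and the water table at the surface, the effective normal stress on the slip plane uses the buoyant unit weight γ' = γ_sat − γ_w while the driving shear stress uses γ_sat:
FS = [c' + γ' z cos²β tanφ'] / [γ_sat z sinβ cosβ]
γ' = 18.3 − 9.81 = 8.49 kN/m³
Numerator = 10.9 + 8.49·3.9·cos²23.0°·tan24.9° = 10.9 + 8.49·3.9·0.8473·0.4642 = 23.923 kPa
Denominator = 18.3·3.9·sin23.0°·cos23.0° = 18.3·3.9·0.3907·0.9205 = 25.670 kPa
FS = 23.923 / 25.670 = 0.932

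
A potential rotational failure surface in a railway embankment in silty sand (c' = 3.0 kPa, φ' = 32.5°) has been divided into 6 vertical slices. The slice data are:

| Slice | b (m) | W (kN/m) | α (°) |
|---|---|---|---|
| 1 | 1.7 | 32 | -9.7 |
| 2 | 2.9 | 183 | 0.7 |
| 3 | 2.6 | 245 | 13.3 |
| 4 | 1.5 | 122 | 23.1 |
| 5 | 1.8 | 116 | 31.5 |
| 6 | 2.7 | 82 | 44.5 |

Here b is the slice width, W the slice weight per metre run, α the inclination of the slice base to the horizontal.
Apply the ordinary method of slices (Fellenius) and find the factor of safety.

FS = 2.30

Ordinary method of slices: FS = Σ[c'·Δl_i + (W_i cosα_i)·tanφ'] / Σ W_i sinα_i, with Δl_i = b_i / cosα_i.
Slice 1: Δl = 1.7/cos(-9.7°) = 1.725 m; N'_1 = 32·cos(-9.7°) = 31.5; c'Δl = 5.17; W sinα = -5.4
Slice 2: Δl = 2.9/cos0.7° = 2.900 m; N'_2 = 183·cos0.7° = 183.0; c'Δl = 8.70; W sinα = 2.2
Slice 3: Δl = 2.6/cos13.3° = 2.672 m; N'_3 = 245·cos13.3° = 238.4; c'Δl = 8.01; W sinα = 56.4
Slice 4: Δl = 1.5/cos23.1° = 1.631 m; N'_4 = 122·cos23.1° = 112.2; c'Δl = 4.89; W sinα = 47.9
Slice 5: Δl = 1.8/cos31.5° = 2.111 m; N'_5 = 116·cos31.5° = 98.9; c'Δl = 6.33; W sinα = 60.6
Slice 6: Δl = 2.7/cos44.5° = 3.785 m; N'_6 = 82·cos44.5° = 58.5; c'Δl = 11.36; W sinα = 57.5
Σc'Δl = 44.5 kN/m; ΣN' = 722.6 kN/m; ΣW sinα = 219.2 kN/m
Resisting = 44.5 + 722.6·tan32.5° = 44.5 + 460.3 = 504.8 kN/m
FS = 504.8 / 219.2 = 2.303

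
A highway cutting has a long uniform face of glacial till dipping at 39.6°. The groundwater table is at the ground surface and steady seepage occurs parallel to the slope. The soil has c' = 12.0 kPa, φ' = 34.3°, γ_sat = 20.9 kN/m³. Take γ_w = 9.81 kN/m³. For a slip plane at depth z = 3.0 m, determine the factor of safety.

With seepage parallel to the slope and the water table at the surface, the effective normal stress on the slip plane uses the buoyant unit weight γ' = γ_sat − γ_w while the driving shear stress uses γ_sat:
FS = [c' + γ' z cos²β tanφ'] / [γ_sat z sinβ cosβ]
γ' = 20.9 − 9.81 = 11.09 kN/m³
Numerator = 12.0 + 11.09·3.0·cos²39.6°·tan34.3° = 12.0 + 11.09·3.0·0.5937·0.6822 = 25.474 kPa
Denominator = 20.9·3.0·sin39.6°·cos39.6° = 20.9·3.0·0.6374·0.7705 = 30.795 kPa
FS = 25.474 / 30.795 = 0.827

FS = 0.83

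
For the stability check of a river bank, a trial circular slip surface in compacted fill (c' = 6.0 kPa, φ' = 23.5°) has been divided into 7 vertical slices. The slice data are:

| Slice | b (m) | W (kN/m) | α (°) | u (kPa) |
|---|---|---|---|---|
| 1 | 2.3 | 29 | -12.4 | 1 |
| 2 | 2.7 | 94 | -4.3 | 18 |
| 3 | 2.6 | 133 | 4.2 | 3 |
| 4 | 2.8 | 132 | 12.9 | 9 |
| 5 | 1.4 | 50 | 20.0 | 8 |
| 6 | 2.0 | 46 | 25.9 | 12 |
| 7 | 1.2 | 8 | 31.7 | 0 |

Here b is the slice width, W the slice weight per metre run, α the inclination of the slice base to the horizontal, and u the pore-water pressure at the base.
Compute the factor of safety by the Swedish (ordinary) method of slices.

FS = 3.69

Ordinary method of slices: FS = Σ[c'·Δl_i + (W_i cosα_i − u_i·Δl_i)·tanφ'] / Σ W_i sinα_i, with Δl_i = b_i / cosα_i.
Slice 1: Δl = 2.3/cos(-12.4°) = 2.355 m; N'_1 = 29·cos(-12.4°) − 1·2.355 = 26.0; c'Δl = 14.13; W sinα = -6.2
Slice 2: Δl = 2.7/cos(-4.3°) = 2.708 m; N'_2 = 94·cos(-4.3°) − 18·2.708 = 45.0; c'Δl = 16.25; W sinα = -7.0
Slice 3: Δl = 2.6/cos4.2° = 2.607 m; N'_3 = 133·cos4.2° − 3·2.607 = 124.8; c'Δl = 15.64; W sinα = 9.7
Slice 4: Δl = 2.8/cos12.9° = 2.872 m; N'_4 = 132·cos12.9° − 9·2.872 = 102.8; c'Δl = 17.23; W sinα = 29.5
Slice 5: Δl = 1.4/cos20.0° = 1.490 m; N'_5 = 50·cos20.0° − 8·1.490 = 35.1; c'Δl = 8.94; W sinα = 17.1
Slice 6: Δl = 2.0/cos25.9° = 2.223 m; N'_6 = 46·cos25.9° − 12·2.223 = 14.7; c'Δl = 13.34; W sinα = 20.1
Slice 7: Δl = 1.2/cos31.7° = 1.410 m; N'_7 = 8·cos31.7° − 0·1.410 = 6.8; c'Δl = 8.46; W sinα = 4.2
Σc'Δl = 94.0 kN/m; ΣN' = 355.2 kN/m; ΣW sinα = 67.3 kN/m
Resisting = 94.0 + 355.2·tan23.5° = 94.0 + 154.4 = 248.4 kN/m
FS = 248.4 / 67.3 = 3.690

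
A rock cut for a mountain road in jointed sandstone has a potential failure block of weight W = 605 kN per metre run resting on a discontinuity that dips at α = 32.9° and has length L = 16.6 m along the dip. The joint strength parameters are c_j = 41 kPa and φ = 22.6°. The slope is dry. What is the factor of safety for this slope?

FS = 2.71

Resolving the block weight along and normal to the plane and applying the Mohr–Coulomb strength on the joint:
N' = W cosα = 605·cos32.9° = 508.0 kN/m
Driving force T = W sinα = 605·sin32.9° = 328.6 kN/m
Resisting force R = c_j·L + N'·tanφ = 41·16.6 + 508.0·tan22.6° = 680.6 + 211.4 = 892.0 kN/m
FS = R / T = 892.0 / 328.6 = 2.715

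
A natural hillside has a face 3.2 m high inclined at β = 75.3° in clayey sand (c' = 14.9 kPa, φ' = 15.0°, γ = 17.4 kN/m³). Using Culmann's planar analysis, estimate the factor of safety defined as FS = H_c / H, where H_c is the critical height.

FS = 1.98

H_c = (4c'/γ) · sinβ cosφ' / [1 − cos(β − φ')]
    = (4·14.9/17.4) · sin75.3°·cos15.0° / [1 − cos60.3°]
    = 3.425 · 0.9343 / 0.5045 = 6.34 m
FS = H_c / H = 6.34 / 3.2 = 1.982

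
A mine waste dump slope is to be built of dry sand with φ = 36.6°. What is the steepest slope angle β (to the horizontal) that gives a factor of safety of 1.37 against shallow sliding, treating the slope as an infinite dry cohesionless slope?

β = 28.5°

For an infinite dry cohesionless slope FS = tanφ/tanβ, so tanβ = tanφ / FS.
tanβ = tan36.6° / 1.37 = 0.7427 / 1.37 = 0.5421
β = arctan(0.5421) = 28.46°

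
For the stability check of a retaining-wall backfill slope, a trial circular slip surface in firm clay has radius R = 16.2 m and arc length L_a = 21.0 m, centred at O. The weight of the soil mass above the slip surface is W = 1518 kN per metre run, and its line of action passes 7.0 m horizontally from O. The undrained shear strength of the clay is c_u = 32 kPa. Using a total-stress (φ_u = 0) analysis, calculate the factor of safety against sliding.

FS = 1.02

Taking moments about the centre O, the resisting moment is provided by the undrained shear strength acting along the arc:
M_R = c_u·L_a·R = 32·21.00·16.2 = 10886.4 kN·m/m
M_D = W·d = 1518·7.0 = 10626.0 kN·m/m
FS = M_R / M_D = 10886.4 / 10626.0 = 1.025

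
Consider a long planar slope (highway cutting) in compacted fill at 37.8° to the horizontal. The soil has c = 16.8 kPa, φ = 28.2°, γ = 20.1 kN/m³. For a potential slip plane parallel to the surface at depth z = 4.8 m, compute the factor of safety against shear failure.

FS = 1.05

For an infinite slope with a slip plane parallel to the surface (no pore pressure): FS = [c + γz cos²β tanφ] / [γz sinβ cosβ].
γz = 20.1·4.8 = 96.48 kN/m²
Numerator = 16.8 + 96.48·cos²37.8°·tan28.2° = 16.8 + 96.48·0.6243·0.5362 = 49.099 kPa
Denominator = 96.48·sin37.8°·cos37.8° = 96.48·0.6129·0.7902 = 46.724 kPa
FS = 49.099 / 46.724 = 1.051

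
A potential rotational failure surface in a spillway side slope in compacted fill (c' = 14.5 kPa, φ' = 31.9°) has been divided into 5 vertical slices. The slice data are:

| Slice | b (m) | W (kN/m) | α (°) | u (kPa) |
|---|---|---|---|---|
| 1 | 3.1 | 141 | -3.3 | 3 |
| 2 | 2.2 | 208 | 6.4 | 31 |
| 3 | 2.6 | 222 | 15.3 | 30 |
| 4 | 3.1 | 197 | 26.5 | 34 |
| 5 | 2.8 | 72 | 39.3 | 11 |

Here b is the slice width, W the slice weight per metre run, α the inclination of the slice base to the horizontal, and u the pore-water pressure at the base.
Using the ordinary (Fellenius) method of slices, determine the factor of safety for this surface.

FS = 2.49

Ordinary method of slices: FS = Σ[c'·Δl_i + (W_i cosα_i − u_i·Δl_i)·tanφ'] / Σ W_i sinα_i, with Δl_i = b_i / cosα_i.
Slice 1: Δl = 3.1/cos(-3.3°) = 3.105 m; N'_1 = 141·cos(-3.3°) − 3·3.105 = 131.5; c'Δl = 45.02; W sinα = -8.1
Slice 2: Δl = 2.2/cos6.4° = 2.214 m; N'_2 = 208·cos6.4° − 31·2.214 = 138.1; c'Δl = 32.10; W sinα = 23.2
Slice 3: Δl = 2.6/cos15.3° = 2.696 m; N'_3 = 222·cos15.3° − 30·2.696 = 133.3; c'Δl = 39.09; W sinα = 58.6
Slice 4: Δl = 3.1/cos26.5° = 3.464 m; N'_4 = 197·cos26.5° − 34·3.464 = 58.5; c'Δl = 50.23; W sinα = 87.9
Slice 5: Δl = 2.8/cos39.3° = 3.618 m; N'_5 = 72·cos39.3° − 11·3.618 = 15.9; c'Δl = 52.47; W sinα = 45.6
Σc'Δl = 218.9 kN/m; ΣN' = 477.2 kN/m; ΣW sinα = 207.2 kN/m
Resisting = 218.9 + 477.2·tan31.9° = 218.9 + 297.1 = 516.0 kN/m
FS = 516.0 / 207.2 = 2.491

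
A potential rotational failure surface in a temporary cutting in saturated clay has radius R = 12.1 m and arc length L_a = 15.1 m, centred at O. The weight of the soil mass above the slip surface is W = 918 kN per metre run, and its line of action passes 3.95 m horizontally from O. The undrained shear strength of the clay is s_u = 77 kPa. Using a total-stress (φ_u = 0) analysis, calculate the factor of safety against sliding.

Taking moments about the centre O, the resisting moment is provided by the undrained shear strength acting along the arc:
M_R = s_u·L_a·R = 77·15.10·12.1 = 14068.7 kN·m/m
M_D = W·d = 918·3.95 = 3626.1 kN·m/m
FS = M_R / M_D = 14068.7 / 3626.1 = 3.880

FS = 3.88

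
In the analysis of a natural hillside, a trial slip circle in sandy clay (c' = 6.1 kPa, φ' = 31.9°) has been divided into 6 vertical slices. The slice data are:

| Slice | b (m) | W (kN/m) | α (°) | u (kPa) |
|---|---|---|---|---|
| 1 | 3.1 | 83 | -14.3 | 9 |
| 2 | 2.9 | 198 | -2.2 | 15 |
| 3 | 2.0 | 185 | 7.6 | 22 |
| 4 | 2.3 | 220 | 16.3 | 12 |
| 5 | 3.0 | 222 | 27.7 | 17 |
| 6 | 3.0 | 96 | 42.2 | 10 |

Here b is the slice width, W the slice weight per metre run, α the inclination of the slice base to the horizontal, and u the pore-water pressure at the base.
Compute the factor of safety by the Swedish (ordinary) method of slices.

Ordinary method of slices: FS = Σ[c'·Δl_i + (W_i cosα_i − u_i·Δl_i)·tanφ'] / Σ W_i sinα_i, with Δl_i = b_i / cosα_i.
Slice 1: Δl = 3.1/cos(-14.3°) = 3.199 m; N'_1 = 83·cos(-14.3°) − 9·3.199 = 51.6; c'Δl = 19.51; W sinα = -20.5
Slice 2: Δl = 2.9/cos(-2.2°) = 2.902 m; N'_2 = 198·cos(-2.2°) − 15·2.902 = 154.3; c'Δl = 17.70; W sinα = -7.6
Slice 3: Δl = 2.0/cos7.6° = 2.018 m; N'_3 = 185·cos7.6° − 22·2.018 = 139.0; c'Δl = 12.31; W sinα = 24.5
Slice 4: Δl = 2.3/cos16.3° = 2.396 m; N'_4 = 220·cos16.3° − 12·2.396 = 182.4; c'Δl = 14.62; W sinα = 61.7
Slice 5: Δl = 3.0/cos27.7° = 3.388 m; N'_5 = 222·cos27.7° − 17·3.388 = 139.0; c'Δl = 20.67; W sinα = 103.2
Slice 6: Δl = 3.0/cos42.2° = 4.050 m; N'_6 = 96·cos42.2° − 10·4.050 = 30.6; c'Δl = 24.70; W sinα = 64.5
Σc'Δl = 109.5 kN/m; ΣN' = 696.9 kN/m; ΣW sinα = 225.8 kN/m
Resisting = 109.5 + 696.9·tan31.9° = 109.5 + 433.8 = 543.3 kN/m
FS = 543.3 / 225.8 = 2.406

FS = 2.41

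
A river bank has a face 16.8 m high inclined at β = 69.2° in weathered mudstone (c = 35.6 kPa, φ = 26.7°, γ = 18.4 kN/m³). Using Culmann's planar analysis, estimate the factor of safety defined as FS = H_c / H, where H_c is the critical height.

FS = 1.46

H_c = (4c/γ) · sinβ cosφ / [1 − cos(β − φ)]
    = (4·35.6/18.4) · sin69.2°·cos26.7° / [1 − cos42.5°]
    = 7.739 · 0.8351 / 0.2627 = 24.60 m
FS = H_c / H = 24.60 / 16.8 = 1.464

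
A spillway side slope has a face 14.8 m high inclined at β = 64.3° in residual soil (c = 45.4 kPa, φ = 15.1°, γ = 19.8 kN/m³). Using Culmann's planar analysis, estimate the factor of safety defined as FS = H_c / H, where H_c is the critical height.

FS = 1.56

H_c = (4c/γ) · sinβ cosφ / [1 − cos(β − φ)]
    = (4·45.4/19.8) · sin64.3°·cos15.1° / [1 − cos49.2°]
    = 9.172 · 0.8700 / 0.3466 = 23.02 m
FS = H_c / H = 23.02 / 14.8 = 1.556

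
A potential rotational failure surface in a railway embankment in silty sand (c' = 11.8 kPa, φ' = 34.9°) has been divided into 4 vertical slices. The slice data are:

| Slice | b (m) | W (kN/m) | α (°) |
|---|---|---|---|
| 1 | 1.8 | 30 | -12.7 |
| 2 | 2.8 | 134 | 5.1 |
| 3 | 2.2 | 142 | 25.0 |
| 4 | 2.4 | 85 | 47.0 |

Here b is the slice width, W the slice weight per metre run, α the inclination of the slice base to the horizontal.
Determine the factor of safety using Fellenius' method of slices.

Ordinary method of slices: FS = Σ[c'·Δl_i + (W_i cosα_i)·tanφ'] / Σ W_i sinα_i, with Δl_i = b_i / cosα_i.
Slice 1: Δl = 1.8/cos(-12.7°) = 1.845 m; N'_1 = 30·cos(-12.7°) = 29.3; c'Δl = 21.77; W sinα = -6.6
Slice 2: Δl = 2.8/cos5.1° = 2.811 m; N'_2 = 134·cos5.1° = 133.5; c'Δl = 33.17; W sinα = 11.9
Slice 3: Δl = 2.2/cos25.0° = 2.427 m; N'_3 = 142·cos25.0° = 128.7; c'Δl = 28.64; W sinα = 60.0
Slice 4: Δl = 2.4/cos47.0° = 3.519 m; N'_4 = 85·cos47.0° = 58.0; c'Δl = 41.53; W sinα = 62.2
Σc'Δl = 125.1 kN/m; ΣN' = 349.4 kN/m; ΣW sinα = 127.5 kN/m
Resisting = 125.1 + 349.4·tan34.9° = 125.1 + 243.7 = 368.9 kN/m
FS = 368.9 / 127.5 = 2.893

FS = 2.89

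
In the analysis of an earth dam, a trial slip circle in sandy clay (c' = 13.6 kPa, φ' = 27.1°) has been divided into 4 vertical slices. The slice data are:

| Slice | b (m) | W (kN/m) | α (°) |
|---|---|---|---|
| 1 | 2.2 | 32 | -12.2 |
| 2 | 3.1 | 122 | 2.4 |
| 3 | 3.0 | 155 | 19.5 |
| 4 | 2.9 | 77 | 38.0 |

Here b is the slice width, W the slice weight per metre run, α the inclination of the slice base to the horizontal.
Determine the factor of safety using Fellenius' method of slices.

FS = 3.59

Ordinary method of slices: FS = Σ[c'·Δl_i + (W_i cosα_i)·tanφ'] / Σ W_i sinα_i, with Δl_i = b_i / cosα_i.
Slice 1: Δl = 2.2/cos(-12.2°) = 2.251 m; N'_1 = 32·cos(-12.2°) = 31.3; c'Δl = 30.61; W sinα = -6.8
Slice 2: Δl = 3.1/cos2.4° = 3.103 m; N'_2 = 122·cos2.4° = 121.9; c'Δl = 42.20; W sinα = 5.1
Slice 3: Δl = 3.0/cos19.5° = 3.183 m; N'_3 = 155·cos19.5° = 146.1; c'Δl = 43.28; W sinα = 51.7
Slice 4: Δl = 2.9/cos38.0° = 3.680 m; N'_4 = 77·cos38.0° = 60.7; c'Δl = 50.05; W sinα = 47.4
Σc'Δl = 166.1 kN/m; ΣN' = 360.0 kN/m; ΣW sinα = 97.5 kN/m
Resisting = 166.1 + 360.0·tan27.1° = 166.1 + 184.2 = 350.3 kN/m
FS = 350.3 / 97.5 = 3.594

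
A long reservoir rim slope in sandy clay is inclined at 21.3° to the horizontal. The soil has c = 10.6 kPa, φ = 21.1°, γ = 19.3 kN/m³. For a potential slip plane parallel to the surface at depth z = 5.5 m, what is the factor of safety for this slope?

FS = 1.28

For an infinite slope with a slip plane parallel to the surface (no pore pressure): FS = [c + γz cos²β tanφ] / [γz sinβ cosβ].
γz = 19.3·5.5 = 106.15 kN/m²
Numerator = 10.6 + 106.15·cos²21.3°·tan21.1° = 10.6 + 106.15·0.8680·0.3859 = 46.155 kPa
Denominator = 106.15·sin21.3°·cos21.3° = 106.15·0.3633·0.9317 = 35.925 kPa
FS = 46.155 / 35.925 = 1.285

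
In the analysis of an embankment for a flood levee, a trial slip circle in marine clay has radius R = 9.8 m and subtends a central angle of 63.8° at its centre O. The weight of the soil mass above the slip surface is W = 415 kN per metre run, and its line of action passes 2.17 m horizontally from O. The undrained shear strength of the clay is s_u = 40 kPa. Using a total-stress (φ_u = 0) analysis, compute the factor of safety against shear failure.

FS = 4.75

Taking moments about the centre O, the resisting moment is provided by the undrained shear strength acting along the arc:
Arc length L_a = R·θ = 9.8·(63.8°·π/180) = 9.8·1.1135 = 10.91 m
M_R = s_u·L_a·R = 40·10.91·9.8 = 4277.7 kN·m/m
M_D = W·d = 415·2.17 = 900.5 kN·m/m
FS = M_R / M_D = 4277.7 / 900.5 = 4.750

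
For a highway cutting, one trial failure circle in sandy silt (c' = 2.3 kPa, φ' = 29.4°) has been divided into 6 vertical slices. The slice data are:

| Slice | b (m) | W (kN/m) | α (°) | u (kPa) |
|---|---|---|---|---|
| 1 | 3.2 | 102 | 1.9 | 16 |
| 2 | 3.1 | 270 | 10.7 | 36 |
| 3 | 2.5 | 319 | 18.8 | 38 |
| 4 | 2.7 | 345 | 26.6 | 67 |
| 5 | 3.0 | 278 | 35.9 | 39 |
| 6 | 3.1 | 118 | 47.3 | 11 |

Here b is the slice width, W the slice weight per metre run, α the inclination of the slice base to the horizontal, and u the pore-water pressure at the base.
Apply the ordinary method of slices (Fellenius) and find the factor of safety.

FS = 0.71

Ordinary method of slices: FS = Σ[c'·Δl_i + (W_i cosα_i − u_i·Δl_i)·tanφ'] / Σ W_i sinα_i, with Δl_i = b_i / cosα_i.
Slice 1: Δl = 3.2/cos1.9° = 3.202 m; N'_1 = 102·cos1.9° − 16·3.202 = 50.7; c'Δl = 7.36; W sinα = 3.4
Slice 2: Δl = 3.1/cos10.7° = 3.155 m; N'_2 = 270·cos10.7° − 36·3.155 = 151.7; c'Δl = 7.26; W sinα = 50.1
Slice 3: Δl = 2.5/cos18.8° = 2.641 m; N'_3 = 319·cos18.8° − 38·2.641 = 201.6; c'Δl = 6.07; W sinα = 102.8
Slice 4: Δl = 2.7/cos26.6° = 3.020 m; N'_4 = 345·cos26.6° − 67·3.020 = 106.2; c'Δl = 6.95; W sinα = 154.5
Slice 5: Δl = 3.0/cos35.9° = 3.704 m; N'_5 = 278·cos35.9° − 39·3.704 = 80.8; c'Δl = 8.52; W sinα = 163.0
Slice 6: Δl = 3.1/cos47.3° = 4.571 m; N'_6 = 118·cos47.3° − 11·4.571 = 29.7; c'Δl = 10.51; W sinα = 86.7
Σc'Δl = 46.7 kN/m; ΣN' = 620.7 kN/m; ΣW sinα = 560.5 kN/m
Resisting = 46.7 + 620.7·tan29.4° = 46.7 + 349.8 = 396.4 kN/m
FS = 396.4 / 560.5 = 0.707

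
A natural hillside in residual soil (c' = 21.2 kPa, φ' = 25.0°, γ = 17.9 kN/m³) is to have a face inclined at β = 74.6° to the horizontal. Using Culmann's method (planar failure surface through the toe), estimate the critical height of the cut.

H_c = 11.76 m

Culmann's analysis gives the critical failure plane at α_cr = (β + φ')/2 = (74.6 + 25.0)/2 = 49.8°, and the critical height
H_c = (4c'/γ) · sinβ cosφ' / [1 − cos(β − φ')]
    = (4·21.2/17.9) · sin74.6°·cos25.0° / [1 − cos(49.6°)]
    = 4.737 · 0.9641·0.9063 / [1 − 0.6481]
    = 4.737 · 0.8738 / 0.3519
    = 11.76 m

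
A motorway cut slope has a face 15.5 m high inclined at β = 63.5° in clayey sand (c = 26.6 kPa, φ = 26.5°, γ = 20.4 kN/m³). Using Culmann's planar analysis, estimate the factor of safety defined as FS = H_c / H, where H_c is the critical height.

FS = 1.34

H_c = (4c/γ) · sinβ cosφ / [1 − cos(β − φ)]
    = (4·26.6/20.4) · sin63.5°·cos26.5° / [1 − cos37.0°]
    = 5.216 · 0.8009 / 0.2014 = 20.74 m
FS = H_c / H = 20.74 / 15.5 = 1.338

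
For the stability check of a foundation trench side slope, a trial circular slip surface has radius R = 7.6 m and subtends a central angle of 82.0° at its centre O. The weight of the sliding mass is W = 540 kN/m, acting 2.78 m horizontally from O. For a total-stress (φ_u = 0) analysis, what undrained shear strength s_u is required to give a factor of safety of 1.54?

s_u = 28.0 kPa

FS = s_u·L_a·R / (W·d), so s_u = FS·W·d / (L_a·R).
Arc length L_a = R·θ = 7.6·(82.0°·π/180) = 7.6·1.4312 = 10.88 m
s_u = 1.54·540·2.78 / (10.88·7.6) = 2311.8 / 82.66 = 27.97 kPa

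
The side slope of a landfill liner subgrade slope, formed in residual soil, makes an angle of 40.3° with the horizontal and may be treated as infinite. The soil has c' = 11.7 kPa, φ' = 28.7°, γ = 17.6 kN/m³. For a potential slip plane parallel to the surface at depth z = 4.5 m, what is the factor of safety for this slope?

For an infinite slope with a slip plane parallel to the surface (no pore pressure): FS = [c' + γz cos²β tanφ'] / [γz sinβ cosβ].
γz = 17.6·4.5 = 79.20 kN/m²
Numerator = 11.7 + 79.20·cos²40.3°·tan28.7° = 11.7 + 79.20·0.5817·0.5475 = 36.921 kPa
Denominator = 79.20·sin40.3°·cos40.3° = 79.20·0.6468·0.7627 = 39.068 kPa
FS = 36.921 / 39.068 = 0.945

FS = 0.95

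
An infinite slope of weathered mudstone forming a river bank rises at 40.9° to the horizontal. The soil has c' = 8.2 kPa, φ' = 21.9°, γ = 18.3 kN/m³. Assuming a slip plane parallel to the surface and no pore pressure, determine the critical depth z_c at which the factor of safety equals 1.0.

Setting FS = 1.00 in FS = [c' + γz cos²β tanφ'] / [γz sinβ cosβ] and solving for z:
z = c' / [γ cosβ (FS·sinβ − cosβ·tanφ')]
  = 8.2 / [18.3·cos40.9°·(1.00·sin40.9° − cos40.9°·tan21.9°)]
  = 8.2 / [18.3·0.7559·(1.00·0.6547 − 0.7559·0.4020)]
  = 8.2 / 4.8535 = 1.689 m

z_c = 1.69 m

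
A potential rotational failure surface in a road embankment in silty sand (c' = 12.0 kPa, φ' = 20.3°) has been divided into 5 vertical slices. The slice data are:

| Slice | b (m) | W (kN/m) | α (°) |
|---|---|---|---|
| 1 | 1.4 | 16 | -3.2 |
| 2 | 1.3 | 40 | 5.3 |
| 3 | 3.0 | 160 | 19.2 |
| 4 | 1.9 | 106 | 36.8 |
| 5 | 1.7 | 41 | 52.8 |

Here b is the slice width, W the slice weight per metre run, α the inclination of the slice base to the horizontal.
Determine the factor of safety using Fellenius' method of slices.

FS = 1.65

Ordinary method of slices: FS = Σ[c'·Δl_i + (W_i cosα_i)·tanφ'] / Σ W_i sinα_i, with Δl_i = b_i / cosα_i.
Slice 1: Δl = 1.4/cos(-3.2°) = 1.402 m; N'_1 = 16·cos(-3.2°) = 16.0; c'Δl = 16.83; W sinα = -0.9
Slice 2: Δl = 1.3/cos5.3° = 1.306 m; N'_2 = 40·cos5.3° = 39.8; c'Δl = 15.67; W sinα = 3.7
Slice 3: Δl = 3.0/cos19.2° = 3.177 m; N'_3 = 160·cos19.2° = 151.1; c'Δl = 38.12; W sinα = 52.6
Slice 4: Δl = 1.9/cos36.8° = 2.373 m; N'_4 = 106·cos36.8° = 84.9; c'Δl = 28.47; W sinα = 63.5
Slice 5: Δl = 1.7/cos52.8° = 2.812 m; N'_5 = 41·cos52.8° = 24.8; c'Δl = 33.74; W sinα = 32.7
Σc'Δl = 132.8 kN/m; ΣN' = 316.6 kN/m; ΣW sinα = 151.6 kN/m
Resisting = 132.8 + 316.6·tan20.3° = 132.8 + 117.1 = 249.9 kN/m
FS = 249.9 / 151.6 = 1.649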